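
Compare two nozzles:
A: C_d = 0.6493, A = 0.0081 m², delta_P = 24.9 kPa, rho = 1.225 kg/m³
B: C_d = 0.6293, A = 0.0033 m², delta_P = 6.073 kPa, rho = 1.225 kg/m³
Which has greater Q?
Q(A) = 1060 L/s, Q(B) = 206.8 L/s. Answer: A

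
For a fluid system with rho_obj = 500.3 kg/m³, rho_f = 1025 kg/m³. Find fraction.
Formula: f_{sub} = \frac{\rho_{obj}}{\rho_f}
fraction = 500.3/1025 = 0.4881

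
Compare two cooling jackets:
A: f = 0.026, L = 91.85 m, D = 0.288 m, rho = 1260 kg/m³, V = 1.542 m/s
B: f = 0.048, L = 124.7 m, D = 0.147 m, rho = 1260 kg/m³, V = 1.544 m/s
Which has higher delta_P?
delta_P(A) = 12.42 kPa, delta_P(B) = 61.15 kPa. Answer: B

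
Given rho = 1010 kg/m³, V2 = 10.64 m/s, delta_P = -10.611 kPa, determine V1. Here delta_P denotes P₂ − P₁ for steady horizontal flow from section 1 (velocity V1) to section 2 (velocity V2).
Formula: \Delta P = \frac{1}{2} \rho (V_1^2 - V_2^2)
Substituting knowns: -10.611 = 0.5·1010·(V1² − 10.64²)/1000
Solving for V1: V1 = √(10.64² + 2·(-10.611·1000)/1010) = 9.602 m/s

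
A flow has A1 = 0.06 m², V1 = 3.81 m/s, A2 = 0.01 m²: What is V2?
Formula: V_2 = \frac{A_1 V_1}{A_2}
V2 = 0.06·3.81/0.01 = 22.86 m/s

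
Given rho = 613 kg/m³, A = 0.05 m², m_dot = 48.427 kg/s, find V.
Formula: \dot{m} = \rho A V
Substituting knowns: 48.427 = 613·0.05·V
Solving for V: V = 48.427/(613·0.05) = 1.58 m/s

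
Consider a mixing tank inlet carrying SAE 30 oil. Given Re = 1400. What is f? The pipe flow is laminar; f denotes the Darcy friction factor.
Formula: f = \frac{64}{Re}
f = 64/1400 = 0.04571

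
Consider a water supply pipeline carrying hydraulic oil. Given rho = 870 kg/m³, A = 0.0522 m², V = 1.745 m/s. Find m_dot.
Formula: \dot{m} = \rho A V
m_dot = 870·0.0522·1.745 = 79.25 kg/s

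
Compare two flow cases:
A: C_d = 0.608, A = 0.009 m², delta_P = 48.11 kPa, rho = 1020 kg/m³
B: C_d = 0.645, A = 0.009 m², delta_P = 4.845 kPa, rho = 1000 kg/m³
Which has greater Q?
Q(A) = 53.15 L/s, Q(B) = 18.07 L/s. Answer: A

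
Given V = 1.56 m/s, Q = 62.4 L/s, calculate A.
Formula: Q = A V
Substituting knowns: 62.4 = A·1.56·1000
Solving for A: A = (62.4/1000)/1.56 = 0.04 m²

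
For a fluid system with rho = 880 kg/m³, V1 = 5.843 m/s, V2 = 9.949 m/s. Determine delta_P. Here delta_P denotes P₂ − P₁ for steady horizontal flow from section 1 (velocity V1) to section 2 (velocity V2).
Formula: \Delta P = \frac{1}{2} \rho (V_1^2 - V_2^2)
delta_P = 0.5·880·(5.843² − 9.949²)/1000 = -28.53 kPa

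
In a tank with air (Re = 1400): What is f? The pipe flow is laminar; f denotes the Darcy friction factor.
Formula: f = \frac{64}{Re}
f = 64/1400 = 0.04571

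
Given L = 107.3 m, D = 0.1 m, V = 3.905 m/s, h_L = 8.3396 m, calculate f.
Formula: h_L = f \frac{L}{D} \frac{V^2}{2g}
Substituting knowns: 8.3396 = f·(107.3/0.1)·3.905²/(2·9.81)
Solving for f: f = 8.3396·2·9.81/((107.3/0.1)·3.905²) = 0.01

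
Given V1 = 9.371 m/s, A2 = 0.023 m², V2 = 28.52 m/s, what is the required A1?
Formula: V_2 = \frac{A_1 V_1}{A_2}
Substituting knowns: 28.52 = A1·9.371/0.023
Solving for A1: A1 = 28.52·0.023/9.371 = 0.07 m²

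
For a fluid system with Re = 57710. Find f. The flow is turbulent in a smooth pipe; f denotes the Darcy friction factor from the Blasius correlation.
Formula: f = \frac{0.316}{Re^{0.25}}
f = 0.316/57710^0.25 = 0.02039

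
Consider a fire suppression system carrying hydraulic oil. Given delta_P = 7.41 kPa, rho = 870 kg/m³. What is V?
Formula: V = \sqrt{\frac{2 \Delta P}{\rho}}
V = √(2·(7.41·1000)/870) = 4.127 m/s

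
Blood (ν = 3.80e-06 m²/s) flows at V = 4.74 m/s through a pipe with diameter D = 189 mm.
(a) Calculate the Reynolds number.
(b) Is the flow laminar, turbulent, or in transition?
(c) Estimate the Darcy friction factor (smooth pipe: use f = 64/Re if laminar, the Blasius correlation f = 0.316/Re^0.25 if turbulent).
(a) Re = V·D/ν = 4.74·0.189/3.80e-06 = 235750
(b) Flow regime: turbulent (Re > 4000)
(c) Friction factor: f = 0.316/Re^0.25 = 0.316/235750^0.25 = 0.01434 (Blasius is strictly valid for Re ≲ 1e5; used here as the smooth-pipe estimate the problem specifies)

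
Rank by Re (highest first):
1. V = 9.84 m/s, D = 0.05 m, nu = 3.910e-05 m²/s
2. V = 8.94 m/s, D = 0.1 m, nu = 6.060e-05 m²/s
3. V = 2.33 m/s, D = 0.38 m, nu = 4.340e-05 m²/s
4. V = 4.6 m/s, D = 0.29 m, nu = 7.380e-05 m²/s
Case 1: Re = 12583
Case 2: Re = 14752
Case 3: Re = 20401
Case 4: Re = 18076
Ranking (highest first): 3, 4, 2, 1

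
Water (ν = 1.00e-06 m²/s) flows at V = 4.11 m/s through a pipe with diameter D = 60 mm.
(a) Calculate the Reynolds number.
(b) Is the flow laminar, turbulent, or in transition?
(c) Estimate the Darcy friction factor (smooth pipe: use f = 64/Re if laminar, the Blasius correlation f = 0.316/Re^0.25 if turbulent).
(a) Re = V·D/ν = 4.11·0.06/1.00e-06 = 246600
(b) Flow regime: turbulent (Re > 4000)
(c) Friction factor: f = 0.316/Re^0.25 = 0.316/246600^0.25 = 0.01418 (Blasius is strictly valid for Re ≲ 1e5; used here as the smooth-pipe estimate the problem specifies)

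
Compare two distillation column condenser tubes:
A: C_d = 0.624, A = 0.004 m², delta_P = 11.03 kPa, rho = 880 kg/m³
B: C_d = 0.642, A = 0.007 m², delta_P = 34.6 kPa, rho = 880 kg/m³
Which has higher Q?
Q(A) = 12.5 L/s, Q(B) = 39.85 L/s. Answer: B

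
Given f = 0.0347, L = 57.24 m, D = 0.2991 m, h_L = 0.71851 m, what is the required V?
Formula: h_L = f \frac{L}{D} \frac{V^2}{2g}
Substituting knowns: 0.71851 = 0.0347·(57.24/0.2991)·V²/(2·9.81)
Solving for V: V = √(0.71851·2·9.81/(0.0347·(57.24/0.2991))) = 1.457 m/s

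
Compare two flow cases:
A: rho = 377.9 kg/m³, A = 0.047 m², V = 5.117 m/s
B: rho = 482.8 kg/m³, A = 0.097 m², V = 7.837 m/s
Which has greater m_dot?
m_dot(A) = 90.88 kg/s, m_dot(B) = 367 kg/s. Answer: B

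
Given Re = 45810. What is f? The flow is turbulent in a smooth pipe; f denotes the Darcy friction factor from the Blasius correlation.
Formula: f = \frac{0.316}{Re^{0.25}}
f = 0.316/45810^0.25 = 0.0216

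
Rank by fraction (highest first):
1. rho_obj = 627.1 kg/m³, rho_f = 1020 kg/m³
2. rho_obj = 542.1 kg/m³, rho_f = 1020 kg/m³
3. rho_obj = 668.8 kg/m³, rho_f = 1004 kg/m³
Case 1: fraction = 0.6148
Case 2: fraction = 0.5315
Case 3: fraction = 0.6661
Ranking (highest first): 3, 1, 2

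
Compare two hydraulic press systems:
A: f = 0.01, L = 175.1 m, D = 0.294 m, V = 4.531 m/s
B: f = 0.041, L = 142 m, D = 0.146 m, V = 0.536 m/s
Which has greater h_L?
h_L(A) = 6.232 m, h_L(B) = 0.5839 m. Answer: A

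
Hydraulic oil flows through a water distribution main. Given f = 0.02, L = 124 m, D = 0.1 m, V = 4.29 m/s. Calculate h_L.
Formula: h_L = f \frac{L}{D} \frac{V^2}{2g}
h_L = 0.02·(124/0.1)·4.29²/(2·9.81) = 23.26 m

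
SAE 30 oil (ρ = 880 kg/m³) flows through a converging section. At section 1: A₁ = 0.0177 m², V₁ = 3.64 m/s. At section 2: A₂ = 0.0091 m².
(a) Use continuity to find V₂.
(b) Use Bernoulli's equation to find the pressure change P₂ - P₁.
(a) Continuity: A₁V₁=A₂V₂ -> V₂=A₁V₁/A₂=0.0177*3.64/0.0091=7.08 m/s
(b) Bernoulli: P₂-P₁=0.5*rho*(V₁^2-V₂^2)/1000=0.5*880*(3.64^2-7.08^2)/1000=-16.23 kPa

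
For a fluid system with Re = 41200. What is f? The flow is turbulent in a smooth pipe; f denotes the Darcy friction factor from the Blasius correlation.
Formula: f = \frac{0.316}{Re^{0.25}}
f = 0.316/41200^0.25 = 0.02218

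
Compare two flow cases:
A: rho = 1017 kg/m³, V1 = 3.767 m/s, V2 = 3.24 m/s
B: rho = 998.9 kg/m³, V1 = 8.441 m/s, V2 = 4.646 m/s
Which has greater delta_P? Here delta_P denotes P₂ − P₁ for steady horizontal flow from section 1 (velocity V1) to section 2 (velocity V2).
delta_P(A) = 1.878 kPa, delta_P(B) = 24.81 kPa. Answer: B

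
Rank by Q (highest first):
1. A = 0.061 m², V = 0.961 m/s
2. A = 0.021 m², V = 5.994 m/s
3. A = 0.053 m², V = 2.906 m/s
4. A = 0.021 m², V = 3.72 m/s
Case 1: Q = 58.62 L/s
Case 2: Q = 125.9 L/s
Case 3: Q = 154 L/s
Case 4: Q = 78.12 L/s
Ranking (highest first): 3, 2, 4, 1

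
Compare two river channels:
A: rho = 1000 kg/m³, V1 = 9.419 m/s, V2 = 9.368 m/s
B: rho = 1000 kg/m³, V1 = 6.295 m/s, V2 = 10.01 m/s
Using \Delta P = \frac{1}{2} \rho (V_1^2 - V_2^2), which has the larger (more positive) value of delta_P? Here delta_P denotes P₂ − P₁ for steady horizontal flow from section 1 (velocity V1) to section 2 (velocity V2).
delta_P(A) = 0.4791 kPa, delta_P(B) = -30.29 kPa. Answer: A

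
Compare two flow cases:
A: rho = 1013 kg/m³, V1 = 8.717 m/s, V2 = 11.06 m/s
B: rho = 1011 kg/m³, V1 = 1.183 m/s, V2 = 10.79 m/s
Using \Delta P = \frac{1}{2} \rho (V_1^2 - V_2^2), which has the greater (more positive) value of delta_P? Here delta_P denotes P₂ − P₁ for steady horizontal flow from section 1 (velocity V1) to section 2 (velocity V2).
delta_P(A) = -23.47 kPa, delta_P(B) = -58.14 kPa. Answer: A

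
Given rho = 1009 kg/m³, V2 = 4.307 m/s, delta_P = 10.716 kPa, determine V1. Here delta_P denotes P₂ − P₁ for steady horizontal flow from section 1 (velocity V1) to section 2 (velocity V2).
Formula: \Delta P = \frac{1}{2} \rho (V_1^2 - V_2^2)
Substituting knowns: 10.716 = 0.5·1009·(V1² − 4.307²)/1000
Solving for V1: V1 = √(4.307² + 2·(10.716·1000)/1009) = 6.308 m/s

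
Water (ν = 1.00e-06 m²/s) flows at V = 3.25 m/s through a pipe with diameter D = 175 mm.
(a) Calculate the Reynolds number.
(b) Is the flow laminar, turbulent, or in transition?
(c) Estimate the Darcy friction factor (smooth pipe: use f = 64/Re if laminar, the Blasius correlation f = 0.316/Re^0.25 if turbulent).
(a) Re = V·D/ν = 3.25·0.175/1.00e-06 = 568750
(b) Flow regime: turbulent (Re > 4000)
(c) Friction factor: f = 0.316/Re^0.25 = 0.316/568750^0.25 = 0.01151 (Blasius is strictly valid for Re ≲ 1e5; used here as the smooth-pipe estimate the problem specifies)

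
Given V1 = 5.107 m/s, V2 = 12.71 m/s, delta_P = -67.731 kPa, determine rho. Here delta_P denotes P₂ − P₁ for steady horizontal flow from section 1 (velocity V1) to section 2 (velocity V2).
Formula: \Delta P = \frac{1}{2} \rho (V_1^2 - V_2^2)
Substituting knowns: -67.731 = 0.5·rho·(5.107² − 12.71²)/1000
Solving for rho: rho = 2·(-67.731·1000)/(5.107² − 12.71²) = 1000 kg/m³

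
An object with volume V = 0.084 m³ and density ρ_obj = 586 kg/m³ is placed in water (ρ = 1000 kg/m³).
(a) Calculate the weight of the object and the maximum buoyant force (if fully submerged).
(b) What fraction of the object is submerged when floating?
(a) W=rho_obj*g*V=586*9.81*0.084=482.9 N; F_B(max)=rho*g*V=1000*9.81*0.084=824.0 N
(b) Floating fraction=rho_obj/rho=586/1000=0.586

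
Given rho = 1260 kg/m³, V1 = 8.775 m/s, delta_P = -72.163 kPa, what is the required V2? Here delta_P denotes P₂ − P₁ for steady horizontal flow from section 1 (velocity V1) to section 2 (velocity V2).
Formula: \Delta P = \frac{1}{2} \rho (V_1^2 - V_2^2)
Substituting knowns: -72.163 = 0.5·1260·(8.775² − V2²)/1000
Solving for V2: V2 = √(8.775² − 2·(-72.163·1000)/1260) = 13.84 m/s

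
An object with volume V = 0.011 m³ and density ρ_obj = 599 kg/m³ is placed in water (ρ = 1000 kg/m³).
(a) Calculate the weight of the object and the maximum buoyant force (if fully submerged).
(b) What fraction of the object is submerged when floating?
(a) W=rho_obj*g*V=599*9.81*0.011=64.6 N; F_B(max)=rho*g*V=1000*9.81*0.011=107.9 N
(b) Floating fraction=rho_obj/rho=599/1000=0.599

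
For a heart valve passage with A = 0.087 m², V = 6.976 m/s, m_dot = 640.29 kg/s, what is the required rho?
Formula: \dot{m} = \rho A V
Substituting knowns: 640.29 = rho·0.087·6.976
Solving for rho: rho = 640.29/(0.087·6.976) = 1055 kg/m³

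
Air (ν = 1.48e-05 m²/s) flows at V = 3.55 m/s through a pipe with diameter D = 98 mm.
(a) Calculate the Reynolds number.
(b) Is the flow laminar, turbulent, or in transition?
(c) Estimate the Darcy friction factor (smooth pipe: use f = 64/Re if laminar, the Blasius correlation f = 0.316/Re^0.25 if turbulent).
(a) Re = V·D/ν = 3.55·0.098/1.48e-05 = 23507
(b) Flow regime: turbulent (Re > 4000)
(c) Friction factor: f = 0.316/Re^0.25 = 0.316/23507^0.25 = 0.02552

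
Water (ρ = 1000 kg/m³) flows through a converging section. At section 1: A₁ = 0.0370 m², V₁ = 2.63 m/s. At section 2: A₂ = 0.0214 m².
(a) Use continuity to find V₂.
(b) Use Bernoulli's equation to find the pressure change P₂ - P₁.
(a) Continuity: A₁V₁=A₂V₂ -> V₂=A₁V₁/A₂=0.0370*2.63/0.0214=4.55 m/s
(b) Bernoulli: P₂-P₁=0.5*rho*(V₁^2-V₂^2)/1000=0.5*1000*(2.63^2-4.55^2)/1000=-6.893 kPa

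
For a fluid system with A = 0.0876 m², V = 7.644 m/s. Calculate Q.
Formula: Q = A V
Q = 0.0876·7.644·1000 = 669.6 L/s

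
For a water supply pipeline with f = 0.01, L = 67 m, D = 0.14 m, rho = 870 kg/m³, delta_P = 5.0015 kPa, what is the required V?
Formula: \Delta P = f \frac{L}{D} \frac{\rho V^2}{2}
Substituting knowns: 5.0015 = 0.01·(67/0.14)·0.5·870·V²/1000
Solving for V: V = √((5.0015·1000)/(0.01·(67/0.14)·0.5·870)) = 1.55 m/s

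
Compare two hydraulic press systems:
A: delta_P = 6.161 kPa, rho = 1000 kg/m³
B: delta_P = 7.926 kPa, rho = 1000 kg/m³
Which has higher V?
V(A) = 3.51 m/s, V(B) = 3.981 m/s. Answer: B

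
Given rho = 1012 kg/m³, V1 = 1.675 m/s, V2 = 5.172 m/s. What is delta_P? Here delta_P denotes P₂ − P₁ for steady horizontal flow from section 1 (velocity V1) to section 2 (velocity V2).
Formula: \Delta P = \frac{1}{2} \rho (V_1^2 - V_2^2)
delta_P = 0.5·1012·(1.675² − 5.172²)/1000 = -12.12 kPa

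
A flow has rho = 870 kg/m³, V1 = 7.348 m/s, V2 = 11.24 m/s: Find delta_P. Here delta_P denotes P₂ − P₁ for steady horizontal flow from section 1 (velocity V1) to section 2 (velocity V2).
Formula: \Delta P = \frac{1}{2} \rho (V_1^2 - V_2^2)
delta_P = 0.5·870·(7.348² − 11.24²)/1000 = -31.47 kPa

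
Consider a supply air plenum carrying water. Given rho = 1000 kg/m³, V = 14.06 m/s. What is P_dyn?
Formula: P_{dyn} = \frac{1}{2} \rho V^2
P_dyn = 0.5·1000·14.06²/1000 = 98.84 kPa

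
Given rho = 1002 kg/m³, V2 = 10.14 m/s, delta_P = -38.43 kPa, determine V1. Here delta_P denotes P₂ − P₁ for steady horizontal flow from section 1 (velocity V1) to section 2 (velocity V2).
Formula: \Delta P = \frac{1}{2} \rho (V_1^2 - V_2^2)
Substituting knowns: -38.43 = 0.5·1002·(V1² − 10.14²)/1000
Solving for V1: V1 = √(10.14² + 2·(-38.43·1000)/1002) = 5.11 m/s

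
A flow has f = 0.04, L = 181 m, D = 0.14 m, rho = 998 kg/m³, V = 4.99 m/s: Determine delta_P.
Formula: \Delta P = f \frac{L}{D} \frac{\rho V^2}{2}
delta_P = 0.04·(181/0.14)·0.5·998·4.99²/1000 = 642.6 kPa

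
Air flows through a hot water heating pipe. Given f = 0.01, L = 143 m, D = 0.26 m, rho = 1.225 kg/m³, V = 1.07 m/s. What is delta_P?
Formula: \Delta P = f \frac{L}{D} \frac{\rho V^2}{2}
delta_P = 0.01·(143/0.26)·0.5·1.225·1.07²/1000 = 0.003857 kPa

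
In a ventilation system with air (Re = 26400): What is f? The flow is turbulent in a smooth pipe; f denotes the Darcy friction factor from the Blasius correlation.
Formula: f = \frac{0.316}{Re^{0.25}}
f = 0.316/26400^0.25 = 0.02479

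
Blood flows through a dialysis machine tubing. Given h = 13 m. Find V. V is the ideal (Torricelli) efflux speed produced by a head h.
Formula: V = \sqrt{2 g h}
V = √(2·9.81·13) = 15.97 m/s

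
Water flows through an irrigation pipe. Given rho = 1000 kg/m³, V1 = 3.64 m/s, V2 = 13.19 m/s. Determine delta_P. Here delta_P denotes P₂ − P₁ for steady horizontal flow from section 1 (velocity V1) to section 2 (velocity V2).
Formula: \Delta P = \frac{1}{2} \rho (V_1^2 - V_2^2)
delta_P = 0.5·1000·(3.64² − 13.19²)/1000 = -80.36 kPa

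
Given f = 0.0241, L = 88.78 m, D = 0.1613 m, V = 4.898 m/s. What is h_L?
Formula: h_L = f \frac{L}{D} \frac{V^2}{2g}
h_L = 0.0241·(88.78/0.1613)·4.898²/(2·9.81) = 16.22 m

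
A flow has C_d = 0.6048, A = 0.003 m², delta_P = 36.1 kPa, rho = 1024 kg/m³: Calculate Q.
Formula: Q = C_d A \sqrt{\frac{2 \Delta P}{\rho}}
Q = 0.6048·0.003·√(2·(36.1·1000)/1024)·1000 = 15.24 L/s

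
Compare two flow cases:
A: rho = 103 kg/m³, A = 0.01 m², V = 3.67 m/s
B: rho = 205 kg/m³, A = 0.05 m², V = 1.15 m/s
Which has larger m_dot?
m_dot(A) = 3.78 kg/s, m_dot(B) = 11.79 kg/s. Answer: B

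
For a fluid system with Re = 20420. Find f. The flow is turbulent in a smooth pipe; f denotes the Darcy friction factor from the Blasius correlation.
Formula: f = \frac{0.316}{Re^{0.25}}
f = 0.316/20420^0.25 = 0.02643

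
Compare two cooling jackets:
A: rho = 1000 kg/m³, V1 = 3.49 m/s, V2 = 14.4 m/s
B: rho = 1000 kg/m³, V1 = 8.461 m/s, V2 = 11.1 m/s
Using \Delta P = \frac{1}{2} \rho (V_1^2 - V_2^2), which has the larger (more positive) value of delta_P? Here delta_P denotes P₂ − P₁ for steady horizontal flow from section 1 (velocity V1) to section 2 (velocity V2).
delta_P(A) = -97.59 kPa, delta_P(B) = -25.81 kPa. Answer: B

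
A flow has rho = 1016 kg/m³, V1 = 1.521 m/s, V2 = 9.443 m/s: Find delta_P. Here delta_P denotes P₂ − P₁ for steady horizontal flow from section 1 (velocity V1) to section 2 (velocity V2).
Formula: \Delta P = \frac{1}{2} \rho (V_1^2 - V_2^2)
delta_P = 0.5·1016·(1.521² − 9.443²)/1000 = -44.12 kPa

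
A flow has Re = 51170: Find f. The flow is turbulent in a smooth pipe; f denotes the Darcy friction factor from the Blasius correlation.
Formula: f = \frac{0.316}{Re^{0.25}}
f = 0.316/51170^0.25 = 0.02101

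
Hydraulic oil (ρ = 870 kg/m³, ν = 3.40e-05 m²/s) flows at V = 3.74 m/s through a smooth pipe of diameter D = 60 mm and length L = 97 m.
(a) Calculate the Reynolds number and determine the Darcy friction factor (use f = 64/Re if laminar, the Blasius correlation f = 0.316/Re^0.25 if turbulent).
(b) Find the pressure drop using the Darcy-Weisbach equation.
(a) Re = V·D/ν = 3.74·0.06/3.40e-05 = 6600 → turbulent (Re > 4000); f = 0.316/Re^0.25 = 0.316/6600^0.25 = 0.035059
(b) Darcy-Weisbach: ΔP = f·(L/D)·½ρV²/1000 = 0.035059·(97/0.060)·½·870·3.74²/1000 = 344.9 kPa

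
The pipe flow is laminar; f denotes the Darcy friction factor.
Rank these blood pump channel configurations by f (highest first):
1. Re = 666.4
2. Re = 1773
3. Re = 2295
Case 1: f = 0.09604
Case 2: f = 0.0361
Case 3: f = 0.02789
Ranking (highest first): 1, 2, 3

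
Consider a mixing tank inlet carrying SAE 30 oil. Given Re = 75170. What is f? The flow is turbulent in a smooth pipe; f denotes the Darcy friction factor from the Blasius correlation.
Formula: f = \frac{0.316}{Re^{0.25}}
f = 0.316/75170^0.25 = 0.01908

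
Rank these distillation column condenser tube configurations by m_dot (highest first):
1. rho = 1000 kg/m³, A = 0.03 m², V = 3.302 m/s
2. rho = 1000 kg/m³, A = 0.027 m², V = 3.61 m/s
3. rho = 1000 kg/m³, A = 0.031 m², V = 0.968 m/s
Case 1: m_dot = 99.06 kg/s
Case 2: m_dot = 97.47 kg/s
Case 3: m_dot = 30.01 kg/s
Ranking (highest first): 1, 2, 3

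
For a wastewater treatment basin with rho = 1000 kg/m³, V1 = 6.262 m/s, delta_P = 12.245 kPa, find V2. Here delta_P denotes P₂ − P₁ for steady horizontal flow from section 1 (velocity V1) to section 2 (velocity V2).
Formula: \Delta P = \frac{1}{2} \rho (V_1^2 - V_2^2)
Substituting knowns: 12.245 = 0.5·1000·(6.262² − V2²)/1000
Solving for V2: V2 = √(6.262² − 2·(12.245·1000)/1000) = 3.837 m/s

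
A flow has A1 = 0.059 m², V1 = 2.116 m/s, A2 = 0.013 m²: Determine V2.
Formula: V_2 = \frac{A_1 V_1}{A_2}
V2 = 0.059·2.116/0.013 = 9.603 m/s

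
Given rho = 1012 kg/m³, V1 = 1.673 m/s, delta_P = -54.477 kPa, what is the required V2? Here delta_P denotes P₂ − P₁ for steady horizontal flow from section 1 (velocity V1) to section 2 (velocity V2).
Formula: \Delta P = \frac{1}{2} \rho (V_1^2 - V_2^2)
Substituting knowns: -54.477 = 0.5·1012·(1.673² − V2²)/1000
Solving for V2: V2 = √(1.673² − 2·(-54.477·1000)/1012) = 10.51 m/s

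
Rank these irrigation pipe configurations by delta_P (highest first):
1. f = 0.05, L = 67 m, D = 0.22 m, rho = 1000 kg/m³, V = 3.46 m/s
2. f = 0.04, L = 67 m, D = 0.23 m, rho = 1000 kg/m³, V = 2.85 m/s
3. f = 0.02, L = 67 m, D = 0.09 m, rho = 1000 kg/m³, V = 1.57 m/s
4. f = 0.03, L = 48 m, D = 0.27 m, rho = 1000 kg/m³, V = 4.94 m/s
Case 1: delta_P = 91.15 kPa
Case 2: delta_P = 47.32 kPa
Case 3: delta_P = 18.35 kPa
Case 4: delta_P = 65.08 kPa
Ranking (highest first): 1, 4, 2, 3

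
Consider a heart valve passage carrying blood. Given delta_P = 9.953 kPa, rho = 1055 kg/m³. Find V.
Formula: V = \sqrt{\frac{2 \Delta P}{\rho}}
V = √(2·(9.953·1000)/1055) = 4.344 m/s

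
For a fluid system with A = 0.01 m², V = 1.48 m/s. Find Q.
Formula: Q = A V
Q = 0.01·1.48·1000 = 14.8 L/s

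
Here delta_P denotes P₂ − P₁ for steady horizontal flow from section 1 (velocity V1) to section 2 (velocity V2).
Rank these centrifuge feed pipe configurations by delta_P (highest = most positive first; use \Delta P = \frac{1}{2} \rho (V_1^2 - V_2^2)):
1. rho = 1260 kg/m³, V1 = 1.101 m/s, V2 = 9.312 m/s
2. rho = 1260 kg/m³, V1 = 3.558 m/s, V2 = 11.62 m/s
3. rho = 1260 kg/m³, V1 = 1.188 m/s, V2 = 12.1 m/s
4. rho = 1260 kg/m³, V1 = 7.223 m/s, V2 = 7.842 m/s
Case 1: delta_P = -53.87 kPa
Case 2: delta_P = -77.09 kPa
Case 3: delta_P = -91.35 kPa
Case 4: delta_P = -5.875 kPa
Ranking (highest first): 4, 1, 2, 3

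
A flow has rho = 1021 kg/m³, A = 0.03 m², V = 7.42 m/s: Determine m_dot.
Formula: \dot{m} = \rho A V
m_dot = 1021·0.03·7.42 = 227.3 kg/s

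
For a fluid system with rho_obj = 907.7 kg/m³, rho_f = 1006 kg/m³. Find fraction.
Formula: f_{sub} = \frac{\rho_{obj}}{\rho_f}
fraction = 907.7/1006 = 0.9023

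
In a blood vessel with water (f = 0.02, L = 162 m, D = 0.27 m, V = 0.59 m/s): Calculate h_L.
Formula: h_L = f \frac{L}{D} \frac{V^2}{2g}
h_L = 0.02·(162/0.27)·0.59²/(2·9.81) = 0.2129 m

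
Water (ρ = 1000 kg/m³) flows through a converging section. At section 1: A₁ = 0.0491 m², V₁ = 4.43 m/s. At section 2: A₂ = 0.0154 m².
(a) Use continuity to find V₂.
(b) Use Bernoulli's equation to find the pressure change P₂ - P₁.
(a) Continuity: A₁V₁=A₂V₂ -> V₂=A₁V₁/A₂=0.0491*4.43/0.0154=14.12 m/s
(b) Bernoulli: P₂-P₁=0.5*rho*(V₁^2-V₂^2)/1000=0.5*1000*(4.43^2-14.12^2)/1000=-89.87 kPa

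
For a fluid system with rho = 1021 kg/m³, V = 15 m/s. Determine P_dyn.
Formula: P_{dyn} = \frac{1}{2} \rho V^2
P_dyn = 0.5·1021·15²/1000 = 114.9 kPa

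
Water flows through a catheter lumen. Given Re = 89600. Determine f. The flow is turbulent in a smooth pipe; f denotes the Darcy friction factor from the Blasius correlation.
Formula: f = \frac{0.316}{Re^{0.25}}
f = 0.316/89600^0.25 = 0.01826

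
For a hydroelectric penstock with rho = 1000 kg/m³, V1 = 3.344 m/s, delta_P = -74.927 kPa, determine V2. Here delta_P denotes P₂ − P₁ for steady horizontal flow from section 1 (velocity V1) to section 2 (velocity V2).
Formula: \Delta P = \frac{1}{2} \rho (V_1^2 - V_2^2)
Substituting knowns: -74.927 = 0.5·1000·(3.344² − V2²)/1000
Solving for V2: V2 = √(3.344² − 2·(-74.927·1000)/1000) = 12.69 m/s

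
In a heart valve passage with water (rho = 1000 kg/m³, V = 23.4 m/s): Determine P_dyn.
Formula: P_{dyn} = \frac{1}{2} \rho V^2
P_dyn = 0.5·1000·23.4²/1000 = 273.8 kPa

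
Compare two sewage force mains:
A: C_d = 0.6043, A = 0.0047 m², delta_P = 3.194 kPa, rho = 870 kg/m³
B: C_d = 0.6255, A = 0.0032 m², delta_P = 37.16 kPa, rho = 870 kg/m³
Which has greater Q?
Q(A) = 7.696 L/s, Q(B) = 18.5 L/s. Answer: B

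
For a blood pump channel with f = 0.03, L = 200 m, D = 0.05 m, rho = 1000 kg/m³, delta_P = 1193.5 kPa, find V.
Formula: \Delta P = f \frac{L}{D} \frac{\rho V^2}{2}
Substituting knowns: 1193.5 = 0.03·(200/0.05)·0.5·1000·V²/1000
Solving for V: V = √((1193.5·1000)/(0.03·(200/0.05)·0.5·1000)) = 4.46 m/s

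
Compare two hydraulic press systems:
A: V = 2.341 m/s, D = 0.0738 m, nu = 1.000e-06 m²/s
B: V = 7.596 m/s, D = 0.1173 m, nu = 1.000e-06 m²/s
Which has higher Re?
Re(A) = 172766, Re(B) = 891011. Answer: B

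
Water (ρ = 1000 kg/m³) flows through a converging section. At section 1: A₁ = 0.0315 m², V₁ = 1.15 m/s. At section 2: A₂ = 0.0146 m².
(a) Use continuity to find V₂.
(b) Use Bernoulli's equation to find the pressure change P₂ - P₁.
(a) Continuity: A₁V₁=A₂V₂ -> V₂=A₁V₁/A₂=0.0315*1.15/0.0146=2.48 m/s
(b) Bernoulli: P₂-P₁=0.5*rho*(V₁^2-V₂^2)/1000=0.5*1000*(1.15^2-2.48^2)/1000=-2.414 kPa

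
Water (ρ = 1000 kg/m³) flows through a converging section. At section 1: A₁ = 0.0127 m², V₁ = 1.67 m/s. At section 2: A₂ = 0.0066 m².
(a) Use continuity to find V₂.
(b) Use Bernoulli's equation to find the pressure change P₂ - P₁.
(a) Continuity: A₁V₁=A₂V₂ -> V₂=A₁V₁/A₂=0.0127*1.67/0.0066=3.21 m/s
(b) Bernoulli: P₂-P₁=0.5*rho*(V₁^2-V₂^2)/1000=0.5*1000*(1.67^2-3.21^2)/1000=-3.758 kPa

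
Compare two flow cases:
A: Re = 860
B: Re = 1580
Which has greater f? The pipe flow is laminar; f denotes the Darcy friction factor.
f(A) = 0.07442, f(B) = 0.04051. Answer: A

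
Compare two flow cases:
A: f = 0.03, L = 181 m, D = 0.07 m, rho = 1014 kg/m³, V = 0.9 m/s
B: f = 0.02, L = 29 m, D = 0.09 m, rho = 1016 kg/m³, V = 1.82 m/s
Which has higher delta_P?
delta_P(A) = 31.86 kPa, delta_P(B) = 10.84 kPa. Answer: A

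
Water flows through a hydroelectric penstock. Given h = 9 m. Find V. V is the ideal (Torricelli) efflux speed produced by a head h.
Formula: V = \sqrt{2 g h}
V = √(2·9.81·9) = 13.29 m/s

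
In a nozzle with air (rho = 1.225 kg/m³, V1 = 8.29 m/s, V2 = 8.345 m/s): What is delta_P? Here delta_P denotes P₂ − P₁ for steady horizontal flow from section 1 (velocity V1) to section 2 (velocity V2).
Formula: \Delta P = \frac{1}{2} \rho (V_1^2 - V_2^2)
delta_P = 0.5·1.225·(8.29² − 8.345²)/1000 = -0.0005604 kPa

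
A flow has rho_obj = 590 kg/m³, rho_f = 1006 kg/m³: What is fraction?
Formula: f_{sub} = \frac{\rho_{obj}}{\rho_f}
fraction = 590/1006 = 0.5865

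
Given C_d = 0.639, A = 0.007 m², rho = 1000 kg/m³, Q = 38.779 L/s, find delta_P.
Formula: Q = C_d A \sqrt{\frac{2 \Delta P}{\rho}}
Substituting knowns: 38.779 = 0.639·0.007·√(2·(delta_P·1000)/1000)·1000
Solving for delta_P: delta_P = ((38.779/1000)/(0.639·0.007))²·1000/2/1000 = 37.58 kPa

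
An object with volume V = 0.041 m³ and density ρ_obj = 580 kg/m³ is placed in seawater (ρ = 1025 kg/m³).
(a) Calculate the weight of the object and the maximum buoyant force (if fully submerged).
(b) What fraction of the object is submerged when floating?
(a) W=rho_obj*g*V=580*9.81*0.041=233.3 N; F_B(max)=rho*g*V=1025*9.81*0.041=412.3 N
(b) Floating fraction=rho_obj/rho=580/1025=0.566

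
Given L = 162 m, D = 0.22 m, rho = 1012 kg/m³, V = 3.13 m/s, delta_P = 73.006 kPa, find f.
Formula: \Delta P = f \frac{L}{D} \frac{\rho V^2}{2}
Substituting knowns: 73.006 = f·(162/0.22)·0.5·1012·3.13²/1000
Solving for f: f = (73.006·1000)/((162/0.22)·0.5·1012·3.13²) = 0.02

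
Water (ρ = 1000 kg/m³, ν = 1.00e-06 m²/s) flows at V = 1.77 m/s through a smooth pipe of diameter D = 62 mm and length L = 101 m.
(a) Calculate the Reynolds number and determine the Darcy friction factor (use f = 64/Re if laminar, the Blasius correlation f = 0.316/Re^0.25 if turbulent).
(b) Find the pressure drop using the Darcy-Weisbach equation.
(a) Re = V·D/ν = 1.77·0.062/1.00e-06 = 109740 → turbulent (Re > 4000); f = 0.316/Re^0.25 = 0.316/109740^0.25 = 0.017362 (Blasius is strictly valid for Re ≲ 1e5; used here as the smooth-pipe estimate the problem specifies)
(b) Darcy-Weisbach: ΔP = f·(L/D)·½ρV²/1000 = 0.017362·(101/0.062)·½·1000·1.77²/1000 = 44.3 kPa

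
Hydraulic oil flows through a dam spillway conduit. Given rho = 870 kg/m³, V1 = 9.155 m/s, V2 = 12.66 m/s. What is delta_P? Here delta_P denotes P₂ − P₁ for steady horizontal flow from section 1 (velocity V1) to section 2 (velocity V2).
Formula: \Delta P = \frac{1}{2} \rho (V_1^2 - V_2^2)
delta_P = 0.5·870·(9.155² − 12.66²)/1000 = -33.26 kPa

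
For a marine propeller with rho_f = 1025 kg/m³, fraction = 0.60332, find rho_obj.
Formula: f_{sub} = \frac{\rho_{obj}}{\rho_f}
Substituting knowns: 0.60332 = rho_obj/1025
Solving for rho_obj: rho_obj = 0.60332·1025 = 618.4 kg/m³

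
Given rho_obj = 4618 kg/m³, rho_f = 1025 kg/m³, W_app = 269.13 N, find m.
Formula: W_{app} = mg\left(1 - \frac{\rho_f}{\rho_{obj}}\right)
Substituting knowns: 269.13 = m·9.81·(1 − 1025/4618)
Solving for m: m = 269.13/(9.81·(1 − 1025/4618)) = 35.26 kg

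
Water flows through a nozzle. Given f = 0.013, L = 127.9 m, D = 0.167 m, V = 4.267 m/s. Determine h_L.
Formula: h_L = f \frac{L}{D} \frac{V^2}{2g}
h_L = 0.013·(127.9/0.167)·4.267²/(2·9.81) = 9.239 m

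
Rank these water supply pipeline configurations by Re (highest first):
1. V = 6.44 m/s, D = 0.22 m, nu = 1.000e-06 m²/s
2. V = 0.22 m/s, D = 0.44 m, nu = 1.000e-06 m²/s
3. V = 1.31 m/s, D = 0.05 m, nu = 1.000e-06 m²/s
Case 1: Re = 1.417e+06
Case 2: Re = 96800
Case 3: Re = 65500
Ranking (highest first): 1, 2, 3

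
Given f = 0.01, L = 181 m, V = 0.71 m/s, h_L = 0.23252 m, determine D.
Formula: h_L = f \frac{L}{D} \frac{V^2}{2g}
Substituting knowns: 0.23252 = 0.01·(181/D)·0.71²/(2·9.81)
Solving for D: D = 0.01·181·0.71²/(2·9.81·0.23252) = 0.2 m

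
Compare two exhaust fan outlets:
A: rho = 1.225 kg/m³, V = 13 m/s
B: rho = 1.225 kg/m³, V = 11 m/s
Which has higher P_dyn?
P_dyn(A) = 0.1035 kPa, P_dyn(B) = 0.07411 kPa. Answer: A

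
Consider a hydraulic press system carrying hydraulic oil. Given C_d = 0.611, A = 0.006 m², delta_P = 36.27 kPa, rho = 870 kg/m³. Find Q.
Formula: Q = C_d A \sqrt{\frac{2 \Delta P}{\rho}}
Q = 0.611·0.006·√(2·(36.27·1000)/870)·1000 = 33.48 L/s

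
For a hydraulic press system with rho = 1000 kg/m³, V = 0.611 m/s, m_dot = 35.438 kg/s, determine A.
Formula: \dot{m} = \rho A V
Substituting knowns: 35.438 = 1000·A·0.611
Solving for A: A = 35.438/(1000·0.611) = 0.058 m²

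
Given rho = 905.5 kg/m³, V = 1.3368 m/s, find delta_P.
Formula: V = \sqrt{\frac{2 \Delta P}{\rho}}
Substituting knowns: 1.3368 = √(2·(delta_P·1000)/905.5)
Solving for delta_P: delta_P = 1.3368²·905.5/2/1000 = 0.8091 kPa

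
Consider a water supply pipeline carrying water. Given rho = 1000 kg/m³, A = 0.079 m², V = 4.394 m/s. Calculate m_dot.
Formula: \dot{m} = \rho A V
m_dot = 1000·0.079·4.394 = 347.1 kg/s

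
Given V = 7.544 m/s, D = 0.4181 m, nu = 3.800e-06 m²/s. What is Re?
Formula: Re = \frac{V D}{\nu}
Re = 7.544·0.4181/3.800e-06 = 830039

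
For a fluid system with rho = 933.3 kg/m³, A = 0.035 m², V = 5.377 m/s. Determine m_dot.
Formula: \dot{m} = \rho A V
m_dot = 933.3·0.035·5.377 = 175.6 kg/s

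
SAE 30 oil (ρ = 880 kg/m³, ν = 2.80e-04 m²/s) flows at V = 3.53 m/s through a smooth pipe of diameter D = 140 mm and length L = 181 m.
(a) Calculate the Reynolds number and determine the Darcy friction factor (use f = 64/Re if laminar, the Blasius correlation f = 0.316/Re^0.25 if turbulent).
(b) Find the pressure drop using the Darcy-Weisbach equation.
(a) Re = V·D/ν = 3.53·0.14/2.80e-04 = 1765 → laminar (Re < 2300); f = 64/Re = 64/1765 = 0.036261
(b) Darcy-Weisbach: ΔP = f·(L/D)·½ρV²/1000 = 0.036261·(181/0.140)·½·880·3.53²/1000 = 257 kPa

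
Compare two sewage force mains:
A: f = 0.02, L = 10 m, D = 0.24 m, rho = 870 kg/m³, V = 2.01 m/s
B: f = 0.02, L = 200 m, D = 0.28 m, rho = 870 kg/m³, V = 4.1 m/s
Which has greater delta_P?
delta_P(A) = 1.465 kPa, delta_P(B) = 104.5 kPa. Answer: B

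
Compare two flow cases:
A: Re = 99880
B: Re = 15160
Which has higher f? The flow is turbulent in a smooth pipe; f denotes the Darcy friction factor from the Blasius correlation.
f(A) = 0.01778, f(B) = 0.02848. Answer: B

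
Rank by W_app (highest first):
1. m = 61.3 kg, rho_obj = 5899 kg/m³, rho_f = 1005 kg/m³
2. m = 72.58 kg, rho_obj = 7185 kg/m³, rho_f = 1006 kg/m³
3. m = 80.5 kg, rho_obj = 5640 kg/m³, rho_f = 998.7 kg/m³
Case 1: W_app = 498.9 N
Case 2: W_app = 612.3 N
Case 3: W_app = 649.9 N
Ranking (highest first): 3, 2, 1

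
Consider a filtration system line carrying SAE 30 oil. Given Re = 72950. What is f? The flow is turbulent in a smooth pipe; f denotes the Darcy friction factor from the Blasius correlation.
Formula: f = \frac{0.316}{Re^{0.25}}
f = 0.316/72950^0.25 = 0.01923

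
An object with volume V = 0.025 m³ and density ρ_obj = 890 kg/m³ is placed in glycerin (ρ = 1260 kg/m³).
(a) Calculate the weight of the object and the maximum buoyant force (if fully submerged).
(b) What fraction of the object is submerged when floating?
(a) W=rho_obj*g*V=890*9.81*0.025=218.3 N; F_B(max)=rho*g*V=1260*9.81*0.025=309.0 N
(b) Floating fraction=rho_obj/rho=890/1260=0.706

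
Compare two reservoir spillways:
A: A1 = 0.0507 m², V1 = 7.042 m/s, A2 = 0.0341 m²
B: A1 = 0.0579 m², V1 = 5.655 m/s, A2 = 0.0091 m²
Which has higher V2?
V2(A) = 10.47 m/s, V2(B) = 35.98 m/s. Answer: B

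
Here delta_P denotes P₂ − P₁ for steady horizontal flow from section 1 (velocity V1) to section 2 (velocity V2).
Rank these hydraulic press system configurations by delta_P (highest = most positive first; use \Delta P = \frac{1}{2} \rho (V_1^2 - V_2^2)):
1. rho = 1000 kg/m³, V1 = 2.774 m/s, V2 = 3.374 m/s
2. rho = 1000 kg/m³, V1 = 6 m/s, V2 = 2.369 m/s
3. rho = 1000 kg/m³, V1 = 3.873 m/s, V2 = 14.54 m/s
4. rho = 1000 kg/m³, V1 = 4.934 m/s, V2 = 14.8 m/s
Case 1: delta_P = -1.844 kPa
Case 2: delta_P = 15.19 kPa
Case 3: delta_P = -98.21 kPa
Case 4: delta_P = -97.35 kPa
Ranking (highest first): 2, 1, 4, 3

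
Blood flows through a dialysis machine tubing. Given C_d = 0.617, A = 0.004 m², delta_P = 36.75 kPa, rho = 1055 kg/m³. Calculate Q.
Formula: Q = C_d A \sqrt{\frac{2 \Delta P}{\rho}}
Q = 0.617·0.004·√(2·(36.75·1000)/1055)·1000 = 20.6 L/s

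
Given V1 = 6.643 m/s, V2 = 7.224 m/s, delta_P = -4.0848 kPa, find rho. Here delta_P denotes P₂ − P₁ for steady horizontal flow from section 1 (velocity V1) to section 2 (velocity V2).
Formula: \Delta P = \frac{1}{2} \rho (V_1^2 - V_2^2)
Substituting knowns: -4.0848 = 0.5·rho·(6.643² − 7.224²)/1000
Solving for rho: rho = 2·(-4.0848·1000)/(6.643² − 7.224²) = 1014 kg/m³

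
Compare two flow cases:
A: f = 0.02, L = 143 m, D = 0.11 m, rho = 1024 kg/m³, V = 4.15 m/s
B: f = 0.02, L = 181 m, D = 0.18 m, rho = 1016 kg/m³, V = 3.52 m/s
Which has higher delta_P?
delta_P(A) = 229.3 kPa, delta_P(B) = 126.6 kPa. Answer: A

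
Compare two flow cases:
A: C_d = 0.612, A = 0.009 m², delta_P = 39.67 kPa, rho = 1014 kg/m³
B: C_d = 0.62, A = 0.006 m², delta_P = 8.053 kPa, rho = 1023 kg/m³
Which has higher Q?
Q(A) = 48.72 L/s, Q(B) = 14.76 L/s. Answer: A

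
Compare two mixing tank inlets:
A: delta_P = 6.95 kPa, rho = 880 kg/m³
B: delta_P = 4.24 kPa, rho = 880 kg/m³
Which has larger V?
V(A) = 3.974 m/s, V(B) = 3.104 m/s. Answer: A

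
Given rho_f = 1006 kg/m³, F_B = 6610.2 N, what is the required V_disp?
Formula: F_B = \rho_f g V_{disp}
Substituting knowns: 6610.2 = 1006·9.81·V_disp
Solving for V_disp: V_disp = 6610.2/(1006·9.81) = 0.6698 m³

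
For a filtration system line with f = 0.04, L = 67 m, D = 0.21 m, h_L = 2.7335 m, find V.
Formula: h_L = f \frac{L}{D} \frac{V^2}{2g}
Substituting knowns: 2.7335 = 0.04·(67/0.21)·V²/(2·9.81)
Solving for V: V = √(2.7335·2·9.81/(0.04·(67/0.21))) = 2.05 m/s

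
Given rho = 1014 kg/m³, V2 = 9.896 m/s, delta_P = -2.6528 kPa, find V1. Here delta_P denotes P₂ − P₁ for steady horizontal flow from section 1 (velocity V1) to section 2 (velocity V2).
Formula: \Delta P = \frac{1}{2} \rho (V_1^2 - V_2^2)
Substituting knowns: -2.6528 = 0.5·1014·(V1² − 9.896²)/1000
Solving for V1: V1 = √(9.896² + 2·(-2.6528·1000)/1014) = 9.628 m/s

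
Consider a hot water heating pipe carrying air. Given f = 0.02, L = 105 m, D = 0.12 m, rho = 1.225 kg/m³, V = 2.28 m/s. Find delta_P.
Formula: \Delta P = f \frac{L}{D} \frac{\rho V^2}{2}
delta_P = 0.02·(105/0.12)·0.5·1.225·2.28²/1000 = 0.05572 kPa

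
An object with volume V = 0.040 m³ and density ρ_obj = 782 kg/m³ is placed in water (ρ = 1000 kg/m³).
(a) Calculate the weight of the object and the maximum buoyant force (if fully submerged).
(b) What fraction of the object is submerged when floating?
(a) W=rho_obj*g*V=782*9.81*0.040=306.9 N; F_B(max)=rho*g*V=1000*9.81*0.040=392.4 N
(b) Floating fraction=rho_obj/rho=782/1000=0.782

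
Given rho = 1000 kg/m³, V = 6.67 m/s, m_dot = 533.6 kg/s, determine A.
Formula: \dot{m} = \rho A V
Substituting knowns: 533.6 = 1000·A·6.67
Solving for A: A = 533.6/(1000·6.67) = 0.08 m²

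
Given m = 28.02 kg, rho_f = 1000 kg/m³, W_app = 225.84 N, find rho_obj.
Formula: W_{app} = mg\left(1 - \frac{\rho_f}{\rho_{obj}}\right)
Substituting knowns: 225.84 = 28.02·9.81·(1 − 1000/rho_obj)
Solving for rho_obj: rho_obj = 1000/(1 − 225.84/(28.02·9.81)) = 5606 kg/m³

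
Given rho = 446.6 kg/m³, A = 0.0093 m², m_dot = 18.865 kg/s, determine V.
Formula: \dot{m} = \rho A V
Substituting knowns: 18.865 = 446.6·0.0093·V
Solving for V: V = 18.865/(446.6·0.0093) = 4.542 m/s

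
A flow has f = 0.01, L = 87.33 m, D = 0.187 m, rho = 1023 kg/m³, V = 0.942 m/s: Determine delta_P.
Formula: \Delta P = f \frac{L}{D} \frac{\rho V^2}{2}
delta_P = 0.01·(87.33/0.187)·0.5·1023·0.942²/1000 = 2.12 kPa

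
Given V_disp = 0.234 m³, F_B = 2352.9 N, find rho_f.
Formula: F_B = \rho_f g V_{disp}
Substituting knowns: 2352.9 = rho_f·9.81·0.234
Solving for rho_f: rho_f = 2352.9/(9.81·0.234) = 1025 kg/m³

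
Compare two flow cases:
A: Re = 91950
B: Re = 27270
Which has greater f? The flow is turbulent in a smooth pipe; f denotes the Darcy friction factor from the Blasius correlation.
f(A) = 0.01815, f(B) = 0.02459. Answer: B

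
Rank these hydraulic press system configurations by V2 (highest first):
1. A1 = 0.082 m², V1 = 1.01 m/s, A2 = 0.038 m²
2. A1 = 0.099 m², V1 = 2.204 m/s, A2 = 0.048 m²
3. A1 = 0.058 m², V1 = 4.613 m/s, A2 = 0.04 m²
Case 1: V2 = 2.179 m/s
Case 2: V2 = 4.546 m/s
Case 3: V2 = 6.689 m/s
Ranking (highest first): 3, 2, 1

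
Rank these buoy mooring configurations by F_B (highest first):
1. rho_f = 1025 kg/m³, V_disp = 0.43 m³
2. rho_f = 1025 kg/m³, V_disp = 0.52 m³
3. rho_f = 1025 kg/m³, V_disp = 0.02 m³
Case 1: F_B = 4324 N
Case 2: F_B = 5229 N
Case 3: F_B = 201.1 N
Ranking (highest first): 2, 1, 3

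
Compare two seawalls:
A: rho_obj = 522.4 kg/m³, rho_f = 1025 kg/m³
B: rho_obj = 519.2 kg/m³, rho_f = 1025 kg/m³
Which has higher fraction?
fraction(A) = 0.5097, fraction(B) = 0.5065. Answer: A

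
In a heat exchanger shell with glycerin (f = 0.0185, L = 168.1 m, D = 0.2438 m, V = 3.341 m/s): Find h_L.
Formula: h_L = f \frac{L}{D} \frac{V^2}{2g}
h_L = 0.0185·(168.1/0.2438)·3.341²/(2·9.81) = 7.257 m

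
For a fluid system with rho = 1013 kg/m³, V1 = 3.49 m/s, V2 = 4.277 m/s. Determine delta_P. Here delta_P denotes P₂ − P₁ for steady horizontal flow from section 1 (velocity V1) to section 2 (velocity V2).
Formula: \Delta P = \frac{1}{2} \rho (V_1^2 - V_2^2)
delta_P = 0.5·1013·(3.49² − 4.277²)/1000 = -3.096 kPa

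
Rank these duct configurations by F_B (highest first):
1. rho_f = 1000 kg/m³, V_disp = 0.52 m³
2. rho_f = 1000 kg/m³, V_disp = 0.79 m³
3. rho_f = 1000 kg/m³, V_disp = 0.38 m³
Case 1: F_B = 5101 N
Case 2: F_B = 7750 N
Case 3: F_B = 3728 N
Ranking (highest first): 2, 1, 3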